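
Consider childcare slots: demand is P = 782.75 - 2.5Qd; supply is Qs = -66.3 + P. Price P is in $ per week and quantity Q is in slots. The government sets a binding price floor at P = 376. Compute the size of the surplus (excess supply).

Rewriting in direct form: Qd = 313.1 - 0.4P.
With P fixed at 376, quantity demanded is 162.7 and quantity supplied is 309.7.
Surplus = Qs - Qd = 309.7 - 162.7 = 147.

Surplus = 147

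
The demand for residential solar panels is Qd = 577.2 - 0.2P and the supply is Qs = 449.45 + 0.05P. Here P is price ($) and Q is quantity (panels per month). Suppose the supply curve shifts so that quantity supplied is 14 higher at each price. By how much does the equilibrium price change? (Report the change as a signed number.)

The market clears where 577.2 - 0.2P = 449.45 + 0.05P. Rearranging, 0.25P = 127.75, hence P* = 511.
From the demand curve, Q* = 577.2 - 0.2(511) = 475.
After the shift, supply is Qs = 463.45 + 0.05P.
Re-solving, 0.25P = 113.75 gives P = 455 and Q = 486.2.
ΔP = 455 - 511 = -56.

ΔP = -56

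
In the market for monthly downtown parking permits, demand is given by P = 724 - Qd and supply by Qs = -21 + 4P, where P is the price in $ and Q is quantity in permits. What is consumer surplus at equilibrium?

Consumer surplus = 165312.5

In direct form, Qd = 724 - P.
The market clears where 724 - P = -21 + 4P. Rearranging, 5P = 745, hence P* = 149.
Plugging P* into demand: Q* = 724 - 149 = 575.
Demand choke price (Qd = 0): P = 724. Consumer surplus = ½ × (724 - 149) × 575 = 165312.5.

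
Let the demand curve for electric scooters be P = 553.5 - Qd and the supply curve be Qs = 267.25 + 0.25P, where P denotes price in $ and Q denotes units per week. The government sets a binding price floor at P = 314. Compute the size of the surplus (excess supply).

Solving each curve for Q: Qd = 553.5 - P.
At P = 314: Qd = 239.5 and Qs = 345.75.
Surplus = Qs - Qd = 345.75 - 239.5 = 106.25.

Surplus = 106.25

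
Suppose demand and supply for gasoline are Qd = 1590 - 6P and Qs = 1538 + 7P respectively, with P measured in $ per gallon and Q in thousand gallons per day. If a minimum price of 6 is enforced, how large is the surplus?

Surplus = 26

With P fixed at 6, quantity demanded is 1554 and quantity supplied is 1580.
Surplus = Qs - Qd = 1580 - 1554 = 26.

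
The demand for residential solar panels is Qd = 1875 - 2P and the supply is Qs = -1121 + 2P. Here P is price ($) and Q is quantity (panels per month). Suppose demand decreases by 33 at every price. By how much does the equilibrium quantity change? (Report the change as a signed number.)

ΔQ = -16.5

The market clears where 1875 - 2P = -1121 + 2P. Rearranging, 4P = 2996, hence P* = 749.
Substitute back: Q* = 1875 - 2(749) = 377.
After the shift, demand is Qd = 1842 - 2P.
New equilibrium: 2963 = 4P, so P = 740.75 and Q = 360.5.
ΔQ = 360.5 - 377 = -16.5.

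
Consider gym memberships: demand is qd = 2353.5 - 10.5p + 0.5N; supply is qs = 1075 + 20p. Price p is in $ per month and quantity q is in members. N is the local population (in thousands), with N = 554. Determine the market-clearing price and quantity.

p* = 51, q* = 2095

With N = 554, demand is qd = 2630.5 - 10.5p.
At equilibrium qd = qs, so 2630.5 - 10.5p = 1075 + 20p; collecting terms, 1555.5 = 30.5p and p* = 51.
From the demand curve, q* = 2630.5 - 10.5(51) = 2095.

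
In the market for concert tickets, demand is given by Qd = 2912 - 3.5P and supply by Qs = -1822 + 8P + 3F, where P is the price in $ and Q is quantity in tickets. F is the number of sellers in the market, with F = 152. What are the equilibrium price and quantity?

With F = 152, supply is Qs = -1366 + 8P.
Set Qd = Qs: 2912 - 3.5P = -1366 + 8P, so 4278 = 11.5P and P* = 372.
Substitute back: Q* = 2912 - 3.5(372) = 1610.

P* = 372, Q* = 1610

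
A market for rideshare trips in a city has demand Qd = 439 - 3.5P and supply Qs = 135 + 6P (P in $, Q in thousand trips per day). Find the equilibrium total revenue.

The market clears where 439 - 3.5P = 135 + 6P. Rearranging, 9.5P = 304, hence P* = 32.
From the demand curve, Q* = 439 - 3.5(32) = 327.
Total revenue = P* × Q* = 32 × 327 = 10464.

Total revenue = 10464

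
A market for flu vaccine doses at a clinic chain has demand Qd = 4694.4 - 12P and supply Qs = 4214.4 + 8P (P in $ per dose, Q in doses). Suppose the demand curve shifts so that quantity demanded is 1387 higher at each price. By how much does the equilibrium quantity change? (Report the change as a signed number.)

ΔQ = 554.8

Equating demand and supply, 4694.4 - 12P = 4214.4 + 8P gives 20P = 480, so P* = 24.
From the demand curve, Q* = 4694.4 - 12(24) = 4406.4.
After the shift, demand is Qd = 6081.4 - 12P.
Re-solving, 20P = 1867 gives P = 93.35 and Q = 4961.2.
ΔQ = 4961.2 - 4406.4 = 554.8.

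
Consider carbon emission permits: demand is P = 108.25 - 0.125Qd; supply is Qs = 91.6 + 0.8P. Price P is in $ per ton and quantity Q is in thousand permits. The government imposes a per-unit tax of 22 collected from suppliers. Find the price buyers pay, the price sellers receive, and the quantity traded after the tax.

P_b = 90, P_s = 68, Q = 146

Rewriting in direct form: Qd = 866 - 8P.
The tax drives a wedge P_b - P_s = 22. Substituting P_s = P_b - 22 into supply: Qs = 74 + 0.8P_b.
Equate demand and the shifted supply: 866 - 8P_b = 74 + 0.8P_b, giving 8.8P_b = 792, so P_b = 90.
So P_s = 68 and the quantity traded is Q = 866 - 8(90) = 146.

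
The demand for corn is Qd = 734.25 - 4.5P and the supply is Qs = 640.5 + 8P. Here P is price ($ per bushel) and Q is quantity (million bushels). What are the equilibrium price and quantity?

At equilibrium Qd = Qs, so 734.25 - 4.5P = 640.5 + 8P; collecting terms, 93.75 = 12.5P and P* = 7.5.
Then Q* = 734.25 - 4.5(7.5) = 700.5.

P* = 7.5, Q* = 700.5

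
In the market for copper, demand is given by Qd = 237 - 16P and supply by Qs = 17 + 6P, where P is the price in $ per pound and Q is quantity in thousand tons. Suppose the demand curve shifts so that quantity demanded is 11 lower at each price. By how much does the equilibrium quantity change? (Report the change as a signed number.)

ΔQ = -3

At equilibrium Qd = Qs, so 237 - 16P = 17 + 6P; collecting terms, 220 = 22P and P* = 10.
Substitute back: Q* = 237 - 16(10) = 77.
After the shift, demand is Qd = 226 - 16P.
Re-solving, 22P = 209 gives P = 9.5 and Q = 74.
ΔQ = 74 - 77 = -3.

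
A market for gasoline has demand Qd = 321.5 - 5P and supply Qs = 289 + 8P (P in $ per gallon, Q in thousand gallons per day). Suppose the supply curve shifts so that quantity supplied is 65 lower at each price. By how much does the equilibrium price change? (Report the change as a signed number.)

The market clears where 321.5 - 5P = 289 + 8P. Rearranging, 13P = 32.5, hence P* = 2.5.
Then Q* = 321.5 - 5(2.5) = 309.
After the shift, supply is Qs = 224 + 8P.
The new intersection has 97.5 = 13P, i.e. P = 7.5, Q = 284.
ΔP = 7.5 - 2.5 = 5.

ΔP = 5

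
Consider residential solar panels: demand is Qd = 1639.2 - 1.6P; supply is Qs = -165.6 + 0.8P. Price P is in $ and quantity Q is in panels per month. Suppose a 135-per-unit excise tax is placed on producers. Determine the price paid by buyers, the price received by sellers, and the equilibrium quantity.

P_b = 797, P_s = 662, Q = 364

With a tax of 135 on producers, they supply based on the net price P_s = P_b - 135, so Qs = -273.6 + 0.8P_b.
Set Qd = Qs: 1639.2 - 1.6P_b = -273.6 + 0.8P_b, so 1912.8 = 2.4P_b and P_b = 797.
So P_s = 662 and the quantity traded is Q = 1639.2 - 1.6(797) = 364.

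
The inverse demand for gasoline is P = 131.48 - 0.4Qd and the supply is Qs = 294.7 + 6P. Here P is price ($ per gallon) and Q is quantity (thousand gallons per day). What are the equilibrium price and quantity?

Rewriting in direct form: Qd = 328.7 - 2.5P.
Set Qd = Qs: 328.7 - 2.5P = 294.7 + 6P, so 34 = 8.5P and P* = 4.
Substitute back: Q* = 328.7 - 2.5(4) = 318.7.

P* = 4, Q* = 318.7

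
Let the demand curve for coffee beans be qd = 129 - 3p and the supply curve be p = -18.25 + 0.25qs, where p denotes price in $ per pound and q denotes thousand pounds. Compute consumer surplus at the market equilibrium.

Consumer surplus = 1837.5

In direct form, qs = 73 + 4p.
Equating demand and supply, 129 - 3p = 73 + 4p gives 7p = 56, so p* = 8.
Substitute back: q* = 129 - 3(8) = 105.
Demand choke price (qd = 0): p = 129/3 = 43. Consumer surplus = ½ × (43 - 8) × 105 = 1837.5.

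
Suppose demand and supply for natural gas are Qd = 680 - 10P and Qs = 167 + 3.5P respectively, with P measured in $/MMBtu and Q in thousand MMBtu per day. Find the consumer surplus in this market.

The market clears where 680 - 10P = 167 + 3.5P. Rearranging, 13.5P = 513, hence P* = 38.
Substitute back: Q* = 680 - 10(38) = 300.
Demand choke price (Qd = 0): P = 680/10 = 68. Consumer surplus = ½ × (68 - 38) × 300 = 4500.

Consumer surplus = 4500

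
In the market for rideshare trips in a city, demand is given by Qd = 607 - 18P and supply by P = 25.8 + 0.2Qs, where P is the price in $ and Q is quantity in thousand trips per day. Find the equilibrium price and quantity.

In direct form, Qs = -129 + 5P.
Set Qd = Qs: 607 - 18P = -129 + 5P, so 736 = 23P and P* = 32.
From the demand curve, Q* = 607 - 18(32) = 31.

P* = 32, Q* = 31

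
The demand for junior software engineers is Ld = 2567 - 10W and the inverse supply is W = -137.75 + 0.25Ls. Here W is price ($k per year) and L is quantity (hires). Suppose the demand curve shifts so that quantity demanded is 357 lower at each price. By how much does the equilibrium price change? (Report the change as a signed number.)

ΔW = -25.5

Solving each curve for L: Ls = 551 + 4W.
Set Ld = Ls: 2567 - 10W = 551 + 4W, so 2016 = 14W and W* = 144.
Substitute back: L* = 2567 - 10(144) = 1127.
After the shift, demand is Ld = 2210 - 10W.
The new intersection has 1659 = 14W, i.e. W = 118.5, L = 1025.
ΔW = 118.5 - 144 = -25.5.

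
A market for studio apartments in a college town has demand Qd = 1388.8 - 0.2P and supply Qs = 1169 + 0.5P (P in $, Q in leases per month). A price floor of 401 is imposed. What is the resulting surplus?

Surplus = 60.9

At P = 401: Qd = 1308.6 and Qs = 1369.5.
Surplus = Qs - Qd = 1369.5 - 1308.6 = 60.9.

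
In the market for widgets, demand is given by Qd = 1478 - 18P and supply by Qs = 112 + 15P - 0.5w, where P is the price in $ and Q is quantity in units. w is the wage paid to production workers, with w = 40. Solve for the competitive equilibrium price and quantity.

P* = 42, Q* = 722

With w = 40, supply is Qs = 92 + 15P.
Equating demand and supply, 1478 - 18P = 92 + 15P gives 33P = 1386, so P* = 42.
Substitute back: Q* = 1478 - 18(42) = 722.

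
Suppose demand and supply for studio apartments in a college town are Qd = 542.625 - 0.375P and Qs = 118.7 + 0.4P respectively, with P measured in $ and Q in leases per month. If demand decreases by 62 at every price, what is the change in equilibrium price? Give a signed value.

The market clears where 542.625 - 0.375P = 118.7 + 0.4P. Rearranging, 0.775P = 423.925, hence P* = 547.
Plugging P* into demand: Q* = 542.625 - 0.375(547) = 337.5.
After the shift, demand is Qd = 480.625 - 0.375P.
New equilibrium: 361.925 = 0.775P, so P = 467 and Q = 305.5.
ΔP = 467 - 547 = -80.

ΔP = -80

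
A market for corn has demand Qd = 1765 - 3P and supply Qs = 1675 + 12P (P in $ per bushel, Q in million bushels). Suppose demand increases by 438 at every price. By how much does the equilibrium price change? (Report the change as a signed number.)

ΔP = 29.2

Equating demand and supply, 1765 - 3P = 1675 + 12P gives 15P = 90, so P* = 6.
Then Q* = 1765 - 3(6) = 1747.
After the shift, demand is Qd = 2203 - 3P.
The new intersection has 528 = 15P, i.e. P = 35.2, Q = 2097.4.
ΔP = 35.2 - 6 = 29.2.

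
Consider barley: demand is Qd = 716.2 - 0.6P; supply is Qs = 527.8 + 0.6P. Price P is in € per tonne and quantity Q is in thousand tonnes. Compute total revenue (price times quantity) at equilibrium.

Equating demand and supply, 716.2 - 0.6P = 527.8 + 0.6P gives 1.2P = 188.4, so P* = 157.
Plugging P* into demand: Q* = 716.2 - 0.6(157) = 622.
Total revenue = P* × Q* = 157 × 622 = 97654.

Total revenue = 97654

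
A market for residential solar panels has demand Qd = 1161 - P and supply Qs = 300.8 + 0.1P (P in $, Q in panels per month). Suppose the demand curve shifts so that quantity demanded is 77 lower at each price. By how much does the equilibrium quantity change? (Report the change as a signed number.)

ΔQ = -7

The market clears where 1161 - P = 300.8 + 0.1P. Rearranging, 1.1P = 860.2, hence P* = 782.
Substitute back: Q* = 1161 - 782 = 379.
After the shift, demand is Qd = 1084 - P.
Re-solving, 1.1P = 783.2 gives P = 712 and Q = 372.
ΔQ = 372 - 379 = -7.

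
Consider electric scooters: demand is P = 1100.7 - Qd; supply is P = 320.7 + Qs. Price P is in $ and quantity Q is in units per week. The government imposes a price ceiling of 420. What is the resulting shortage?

Solving each curve for Q: Qd = 1100.7 - P and Qs = -320.7 + P.
Evaluating both curves at the ceiling price 420 gives Qd = 680.7, Qs = 99.3.
Shortage = Qd - Qs = 680.7 - 99.3 = 581.4.

Shortage = 581.4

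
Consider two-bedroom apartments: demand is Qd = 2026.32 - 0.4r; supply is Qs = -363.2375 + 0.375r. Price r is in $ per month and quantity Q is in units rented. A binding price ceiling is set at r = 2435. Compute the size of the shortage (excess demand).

At r = 2435: Qd = 1052.32 and Qs = 549.8875.
Shortage = Qd - Qs = 1052.32 - 549.8875 = 502.4325.

Shortage = 502.4325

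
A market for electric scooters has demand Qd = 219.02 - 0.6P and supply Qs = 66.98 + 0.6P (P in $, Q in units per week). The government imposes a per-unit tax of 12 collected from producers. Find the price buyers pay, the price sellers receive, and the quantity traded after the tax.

P_b = 132.7, P_s = 120.7, Q = 139.4

With a tax of 12 on producers, they supply based on the net price P_s = P_b - 12, so Qs = 59.78 + 0.6P_b.
Set Qd = Qs: 219.02 - 0.6P_b = 59.78 + 0.6P_b, so 159.24 = 1.2P_b and P_b = 132.7.
Then P_s = 132.7 - 12 = 120.7 and Q = 219.02 - 0.6(132.7) = 139.4.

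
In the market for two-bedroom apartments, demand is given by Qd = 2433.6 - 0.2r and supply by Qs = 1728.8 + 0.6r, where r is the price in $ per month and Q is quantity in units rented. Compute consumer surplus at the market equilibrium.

Consumer surplus = 12739636.9

Equating demand and supply, 2433.6 - 0.2r = 1728.8 + 0.6r gives 0.8r = 704.8, so r* = 881.
Then Q* = 2433.6 - 0.2(881) = 2257.4.
Demand choke price (Qd = 0): r = 2433.6/0.2 = 12168. Consumer surplus = ½ × (12168 - 881) × 2257.4 = 12739636.9.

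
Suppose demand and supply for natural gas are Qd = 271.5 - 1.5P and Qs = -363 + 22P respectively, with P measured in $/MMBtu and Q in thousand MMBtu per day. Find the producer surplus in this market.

Producer surplus = 1212.75

Equating demand and supply, 271.5 - 1.5P = -363 + 22P gives 23.5P = 634.5, so P* = 27.
From the demand curve, Q* = 271.5 - 1.5(27) = 231.
Supply choke price (Qs = 0): P = 16.5. Producer surplus = ½ × (27 - 16.5) × 231 = 1212.75.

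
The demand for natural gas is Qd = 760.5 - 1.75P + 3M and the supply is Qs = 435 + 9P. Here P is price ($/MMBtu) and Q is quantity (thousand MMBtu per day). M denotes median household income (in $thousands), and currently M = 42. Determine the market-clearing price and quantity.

P* = 42, Q* = 813

With M = 42, demand is Qd = 886.5 - 1.75P.
Equating demand and supply, 886.5 - 1.75P = 435 + 9P gives 10.75P = 451.5, so P* = 42.
Then Q* = 886.5 - 1.75(42) = 813.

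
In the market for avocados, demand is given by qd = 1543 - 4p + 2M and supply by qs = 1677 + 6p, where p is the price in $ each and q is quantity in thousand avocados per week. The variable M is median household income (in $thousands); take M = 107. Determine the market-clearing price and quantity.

p* = 8, q* = 1725

With M = 107, demand is qd = 1757 - 4p.
At equilibrium qd = qs, so 1757 - 4p = 1677 + 6p; collecting terms, 80 = 10p and p* = 8.
Substitute back: q* = 1757 - 4(8) = 1725.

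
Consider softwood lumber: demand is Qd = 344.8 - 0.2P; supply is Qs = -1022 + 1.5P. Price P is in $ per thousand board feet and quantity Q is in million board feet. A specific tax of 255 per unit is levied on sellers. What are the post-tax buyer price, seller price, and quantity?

P_b = 1029, P_s = 774, Q = 139

Sellers keep P_s = P_b - 255 per unit, so supply in terms of the buyer price is Qs = -1404.5 + 1.5P_b.
Equate demand and the shifted supply: 344.8 - 0.2P_b = -1404.5 + 1.5P_b, giving 1.7P_b = 1749.3, so P_b = 1029.
So P_s = 774 and the quantity traded is Q = 344.8 - 0.2(1029) = 139.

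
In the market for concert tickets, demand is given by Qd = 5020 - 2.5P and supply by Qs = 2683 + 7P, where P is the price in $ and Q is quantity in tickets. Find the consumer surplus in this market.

Consumer surplus = 3880805

At equilibrium Qd = Qs, so 5020 - 2.5P = 2683 + 7P; collecting terms, 2337 = 9.5P and P* = 246.
Plugging P* into demand: Q* = 5020 - 2.5(246) = 4405.
Demand choke price (Qd = 0): P = 5020/2.5 = 2008. Consumer surplus = ½ × (2008 - 246) × 4405 = 3880805.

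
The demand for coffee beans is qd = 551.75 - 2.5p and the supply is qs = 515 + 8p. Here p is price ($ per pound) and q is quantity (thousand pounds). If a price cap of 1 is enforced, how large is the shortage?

Evaluating both curves at the ceiling price 1 gives qd = 549.25, qs = 523.
Shortage = qd - qs = 549.25 - 523 = 26.25.

Shortage = 26.25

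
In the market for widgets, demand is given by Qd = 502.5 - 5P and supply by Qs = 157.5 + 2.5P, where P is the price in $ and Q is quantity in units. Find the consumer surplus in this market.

The market clears where 502.5 - 5P = 157.5 + 2.5P. Rearranging, 7.5P = 345, hence P* = 46.
From the demand curve, Q* = 502.5 - 5(46) = 272.5.
Demand choke price (Qd = 0): P = 502.5/5 = 100.5. Consumer surplus = ½ × (100.5 - 46) × 272.5 = 7425.625.

Consumer surplus = 7425.625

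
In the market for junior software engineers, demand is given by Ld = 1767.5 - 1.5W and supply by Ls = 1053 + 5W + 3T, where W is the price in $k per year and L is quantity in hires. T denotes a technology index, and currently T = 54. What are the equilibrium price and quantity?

W* = 85, L* = 1640

With T = 54, supply is Ls = 1215 + 5W.
Equating demand and supply, 1767.5 - 1.5W = 1215 + 5W gives 6.5W = 552.5, so W* = 85.
Substitute back: L* = 1767.5 - 1.5(85) = 1640.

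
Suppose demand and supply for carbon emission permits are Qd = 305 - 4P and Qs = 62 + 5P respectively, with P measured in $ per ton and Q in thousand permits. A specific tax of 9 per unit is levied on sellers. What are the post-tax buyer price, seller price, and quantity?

P_b = 32, P_s = 23, Q = 177

The tax drives a wedge P_b - P_s = 9. Substituting P_s = P_b - 9 into supply: Qs = 17 + 5P_b.
Equate demand and the shifted supply: 305 - 4P_b = 17 + 5P_b, giving 9P_b = 288, so P_b = 32.
Then P_s = 32 - 9 = 23 and Q = 305 - 4(32) = 177.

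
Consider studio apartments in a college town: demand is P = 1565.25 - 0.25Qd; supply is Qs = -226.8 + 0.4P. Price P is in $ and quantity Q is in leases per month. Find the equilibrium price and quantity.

Rewriting in direct form: Qd = 6261 - 4P.
The market clears where 6261 - 4P = -226.8 + 0.4P. Rearranging, 4.4P = 6487.8, hence P* = 1474.5.
Then Q* = 6261 - 4(1474.5) = 363.

P* = 1474.5, Q* = 363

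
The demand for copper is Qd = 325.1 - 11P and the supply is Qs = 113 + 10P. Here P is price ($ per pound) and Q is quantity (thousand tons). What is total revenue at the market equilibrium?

Total revenue = 2161.4

The market clears where 325.1 - 11P = 113 + 10P. Rearranging, 21P = 212.1, hence P* = 10.1.
Then Q* = 325.1 - 11(10.1) = 214.
Total revenue = P* × Q* = 10.1 × 214 = 2161.4.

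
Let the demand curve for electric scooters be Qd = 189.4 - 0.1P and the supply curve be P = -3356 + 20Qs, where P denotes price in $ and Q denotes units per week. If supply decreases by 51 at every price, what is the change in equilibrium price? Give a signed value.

Inverting to quantity form: Qs = 167.8 + 0.05P.
At equilibrium Qd = Qs, so 189.4 - 0.1P = 167.8 + 0.05P; collecting terms, 21.6 = 0.15P and P* = 144.
From the demand curve, Q* = 189.4 - 0.1(144) = 175.
After the shift, supply is Qs = 116.8 + 0.05P.
New equilibrium: 72.6 = 0.15P, so P = 484 and Q = 141.
ΔP = 484 - 144 = 340.

ΔP = 340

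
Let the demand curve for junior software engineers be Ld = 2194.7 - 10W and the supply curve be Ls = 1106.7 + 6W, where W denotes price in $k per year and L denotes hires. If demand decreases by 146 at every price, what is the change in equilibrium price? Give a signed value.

At equilibrium Ld = Ls, so 2194.7 - 10W = 1106.7 + 6W; collecting terms, 1088 = 16W and W* = 68.
From the demand curve, L* = 2194.7 - 10(68) = 1514.7.
After the shift, demand is Ld = 2048.7 - 10W.
New equilibrium: 942 = 16W, so W = 58.875 and L = 1459.95.
ΔW = 58.875 - 68 = -9.125.

ΔW = -9.125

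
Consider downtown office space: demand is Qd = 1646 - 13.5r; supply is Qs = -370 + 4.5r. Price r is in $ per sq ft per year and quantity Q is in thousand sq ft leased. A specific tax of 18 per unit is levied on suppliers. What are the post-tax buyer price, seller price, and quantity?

r_b = 116.5, r_s = 98.5, Q = 73.25

With a tax of 18 on suppliers, they supply based on the net price r_s = r_b - 18, so Qs = -451 + 4.5r_b.
Equate demand and the shifted supply: 1646 - 13.5r_b = -451 + 4.5r_b, giving 18r_b = 2097, so r_b = 116.5.
So r_s = 98.5 and the quantity traded is Q = 1646 - 13.5(116.5) = 73.25.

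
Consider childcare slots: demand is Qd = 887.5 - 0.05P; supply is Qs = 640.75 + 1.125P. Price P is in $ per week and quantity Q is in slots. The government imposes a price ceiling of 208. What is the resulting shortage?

Shortage = 2.35

At P = 208: Qd = 877.1 and Qs = 874.75.
Shortage = Qd - Qs = 877.1 - 874.75 = 2.35.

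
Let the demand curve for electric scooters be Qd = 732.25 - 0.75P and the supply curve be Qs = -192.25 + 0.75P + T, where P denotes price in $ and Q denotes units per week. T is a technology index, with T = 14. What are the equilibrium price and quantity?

With T = 14, supply is Qs = -178.25 + 0.75P.
At equilibrium Qd = Qs, so 732.25 - 0.75P = -178.25 + 0.75P; collecting terms, 910.5 = 1.5P and P* = 607.
Substitute back: Q* = 732.25 - 0.75(607) = 277.

P* = 607, Q* = 277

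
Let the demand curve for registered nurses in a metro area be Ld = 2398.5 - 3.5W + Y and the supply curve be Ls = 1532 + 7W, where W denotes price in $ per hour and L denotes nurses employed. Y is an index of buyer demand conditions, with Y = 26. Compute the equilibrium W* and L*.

W* = 85, L* = 2127

With Y = 26, demand is Ld = 2424.5 - 3.5W.
The market clears where 2424.5 - 3.5W = 1532 + 7W. Rearranging, 10.5W = 892.5, hence W* = 85.
Substitute back: L* = 2424.5 - 3.5(85) = 2127.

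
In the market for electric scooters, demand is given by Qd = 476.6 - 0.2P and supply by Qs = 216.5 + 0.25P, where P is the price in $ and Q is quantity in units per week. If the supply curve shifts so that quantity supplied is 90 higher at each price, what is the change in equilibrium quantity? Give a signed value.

Equating demand and supply, 476.6 - 0.2P = 216.5 + 0.25P gives 0.45P = 260.1, so P* = 578.
From the demand curve, Q* = 476.6 - 0.2(578) = 361.
After the shift, supply is Qs = 306.5 + 0.25P.
The new intersection has 170.1 = 0.45P, i.e. P = 378, Q = 401.
ΔQ = 401 - 361 = 40.

ΔQ = 40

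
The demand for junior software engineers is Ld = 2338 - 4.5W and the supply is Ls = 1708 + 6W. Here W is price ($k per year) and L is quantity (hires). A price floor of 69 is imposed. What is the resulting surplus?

At W = 69: Ld = 2027.5 and Ls = 2122.
Surplus = Ls - Ld = 2122 - 2027.5 = 94.5.

Surplus = 94.5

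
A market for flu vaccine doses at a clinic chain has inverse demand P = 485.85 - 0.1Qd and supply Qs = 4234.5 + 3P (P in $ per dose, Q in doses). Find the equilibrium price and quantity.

P* = 48, Q* = 4378.5

Inverting to quantity form: Qd = 4858.5 - 10P.
Set Qd = Qs: 4858.5 - 10P = 4234.5 + 3P, so 624 = 13P and P* = 48.
Then Q* = 4858.5 - 10(48) = 4378.5.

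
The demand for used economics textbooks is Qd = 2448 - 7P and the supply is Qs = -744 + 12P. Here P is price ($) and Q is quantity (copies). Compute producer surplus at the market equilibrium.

Equating demand and supply, 2448 - 7P = -744 + 12P gives 19P = 3192, so P* = 168.
From the demand curve, Q* = 2448 - 7(168) = 1272.
Supply choke price (Qs = 0): P = 62. Producer surplus = ½ × (168 - 62) × 1272 = 67416.

Producer surplus = 67416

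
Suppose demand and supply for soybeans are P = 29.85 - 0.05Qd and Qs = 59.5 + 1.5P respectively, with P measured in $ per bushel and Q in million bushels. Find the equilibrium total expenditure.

Total expenditure = 2425

In direct form, Qd = 597 - 20P.
The market clears where 597 - 20P = 59.5 + 1.5P. Rearranging, 21.5P = 537.5, hence P* = 25.
Plugging P* into demand: Q* = 597 - 20(25) = 97.
Total expenditure = P* × Q* = 25 × 97 = 2425.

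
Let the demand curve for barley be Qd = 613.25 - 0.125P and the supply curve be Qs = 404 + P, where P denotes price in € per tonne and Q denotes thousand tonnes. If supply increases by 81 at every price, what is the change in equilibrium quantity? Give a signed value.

Set Qd = Qs: 613.25 - 0.125P = 404 + P, so 209.25 = 1.125P and P* = 186.
From the demand curve, Q* = 613.25 - 0.125(186) = 590.
After the shift, supply is Qs = 485 + P.
Re-solving, 1.125P = 128.25 gives P = 114 and Q = 599.
ΔQ = 599 - 590 = 9.

ΔQ = 9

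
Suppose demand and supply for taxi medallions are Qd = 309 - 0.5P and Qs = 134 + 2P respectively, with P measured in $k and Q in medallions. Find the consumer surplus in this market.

At equilibrium Qd = Qs, so 309 - 0.5P = 134 + 2P; collecting terms, 175 = 2.5P and P* = 70.
Then Q* = 309 - 0.5(70) = 274.
Demand choke price (Qd = 0): P = 309/0.5 = 618. Consumer surplus = ½ × (618 - 70) × 274 = 75076.

Consumer surplus = 75076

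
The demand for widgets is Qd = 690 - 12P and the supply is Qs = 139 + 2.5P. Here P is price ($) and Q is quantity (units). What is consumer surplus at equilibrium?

Consumer surplus = 2281.5

At equilibrium Qd = Qs, so 690 - 12P = 139 + 2.5P; collecting terms, 551 = 14.5P and P* = 38.
Substitute back: Q* = 690 - 12(38) = 234.
Demand choke price (Qd = 0): P = 690/12 = 57.5. Consumer surplus = ½ × (57.5 - 38) × 234 = 2281.5.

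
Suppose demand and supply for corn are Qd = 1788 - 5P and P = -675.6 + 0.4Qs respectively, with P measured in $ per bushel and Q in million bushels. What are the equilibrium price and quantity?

Solving each curve for Q: Qs = 1689 + 2.5P.
Set Qd = Qs: 1788 - 5P = 1689 + 2.5P, so 99 = 7.5P and P* = 13.2.
Then Q* = 1788 - 5(13.2) = 1722.

P* = 13.2, Q* = 1722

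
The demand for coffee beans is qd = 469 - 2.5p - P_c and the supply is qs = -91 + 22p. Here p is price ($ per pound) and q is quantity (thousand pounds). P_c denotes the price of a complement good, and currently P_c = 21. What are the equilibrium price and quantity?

With P_c = 21, demand is qd = 448 - 2.5p.
The market clears where 448 - 2.5p = -91 + 22p. Rearranging, 24.5p = 539, hence p* = 22.
Plugging p* into demand: q* = 448 - 2.5(22) = 393.

p* = 22, q* = 393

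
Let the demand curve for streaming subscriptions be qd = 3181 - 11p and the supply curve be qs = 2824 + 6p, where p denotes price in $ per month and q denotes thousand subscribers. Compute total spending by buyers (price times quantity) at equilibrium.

At equilibrium qd = qs, so 3181 - 11p = 2824 + 6p; collecting terms, 357 = 17p and p* = 21.
Then q* = 3181 - 11(21) = 2950.
Total spending by buyers = p* × q* = 21 × 2950 = 61950.

Total spending by buyers = 61950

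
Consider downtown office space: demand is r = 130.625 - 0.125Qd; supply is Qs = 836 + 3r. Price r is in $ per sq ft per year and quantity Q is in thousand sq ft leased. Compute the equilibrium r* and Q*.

Rewriting in direct form: Qd = 1045 - 8r.
At equilibrium Qd = Qs, so 1045 - 8r = 836 + 3r; collecting terms, 209 = 11r and r* = 19.
Substitute back: Q* = 1045 - 8(19) = 893.

r* = 19, Q* = 893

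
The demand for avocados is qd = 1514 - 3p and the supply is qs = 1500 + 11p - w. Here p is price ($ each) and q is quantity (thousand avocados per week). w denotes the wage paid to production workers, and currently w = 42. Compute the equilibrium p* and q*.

p* = 4, q* = 1502

With w = 42, supply is qs = 1458 + 11p.
Equating demand and supply, 1514 - 3p = 1458 + 11p gives 14p = 56, so p* = 4.
Then q* = 1514 - 3(4) = 1502.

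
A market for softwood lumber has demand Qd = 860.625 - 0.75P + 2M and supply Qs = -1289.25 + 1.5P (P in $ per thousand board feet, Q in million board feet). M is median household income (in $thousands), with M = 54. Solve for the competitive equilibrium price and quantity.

With M = 54, demand is Qd = 968.625 - 0.75P.
At equilibrium Qd = Qs, so 968.625 - 0.75P = -1289.25 + 1.5P; collecting terms, 2257.875 = 2.25P and P* = 1003.5.
Then Q* = 968.625 - 0.75(1003.5) = 216.

P* = 1003.5, Q* = 216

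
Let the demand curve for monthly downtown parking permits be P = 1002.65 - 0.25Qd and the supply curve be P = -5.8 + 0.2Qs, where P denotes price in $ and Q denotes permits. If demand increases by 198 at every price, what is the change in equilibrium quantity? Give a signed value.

Inverting to quantity form: Qd = 4010.6 - 4P and Qs = 29 + 5P.
The market clears where 4010.6 - 4P = 29 + 5P. Rearranging, 9P = 3981.6, hence P* = 442.4.
Plugging P* into demand: Q* = 4010.6 - 4(442.4) = 2241.
After the shift, demand is Qd = 4208.6 - 4P.
New equilibrium: 4179.6 = 9P, so P = 464.4 and Q = 2351.
ΔQ = 2351 - 2241 = 110.

ΔQ = 110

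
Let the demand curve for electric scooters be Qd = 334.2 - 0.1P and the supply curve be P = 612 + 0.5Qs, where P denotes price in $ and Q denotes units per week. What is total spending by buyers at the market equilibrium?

Inverting to quantity form: Qs = -1224 + 2P.
The market clears where 334.2 - 0.1P = -1224 + 2P. Rearranging, 2.1P = 1558.2, hence P* = 742.
Plugging P* into demand: Q* = 334.2 - 0.1(742) = 260.
Total spending by buyers = P* × Q* = 742 × 260 = 192920.

Total spending by buyers = 192920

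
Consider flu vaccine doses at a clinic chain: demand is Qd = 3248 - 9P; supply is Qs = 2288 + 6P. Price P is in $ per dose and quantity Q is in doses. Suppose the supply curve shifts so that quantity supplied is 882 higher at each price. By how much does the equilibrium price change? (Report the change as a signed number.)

ΔP = -58.8

Set Qd = Qs: 3248 - 9P = 2288 + 6P, so 960 = 15P and P* = 64.
Plugging P* into demand: Q* = 3248 - 9(64) = 2672.
After the shift, supply is Qs = 3170 + 6P.
Re-solving, 15P = 78 gives P = 5.2 and Q = 3201.2.
ΔP = 5.2 - 64 = -58.8.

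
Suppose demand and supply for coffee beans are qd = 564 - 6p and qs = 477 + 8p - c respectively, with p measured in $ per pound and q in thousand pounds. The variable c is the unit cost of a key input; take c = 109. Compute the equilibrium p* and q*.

With c = 109, supply is qs = 368 + 8p.
The market clears where 564 - 6p = 368 + 8p. Rearranging, 14p = 196, hence p* = 14.
From the demand curve, q* = 564 - 6(14) = 480.

p* = 14, q* = 480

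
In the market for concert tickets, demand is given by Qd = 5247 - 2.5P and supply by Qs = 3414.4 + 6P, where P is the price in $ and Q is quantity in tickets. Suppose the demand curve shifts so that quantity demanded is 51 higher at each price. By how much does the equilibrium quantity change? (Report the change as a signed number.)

Equating demand and supply, 5247 - 2.5P = 3414.4 + 6P gives 8.5P = 1832.6, so P* = 215.6.
Plugging P* into demand: Q* = 5247 - 2.5(215.6) = 4708.
After the shift, demand is Qd = 5298 - 2.5P.
New equilibrium: 1883.6 = 8.5P, so P = 221.6 and Q = 4744.
ΔQ = 4744 - 4708 = 36.

ΔQ = 36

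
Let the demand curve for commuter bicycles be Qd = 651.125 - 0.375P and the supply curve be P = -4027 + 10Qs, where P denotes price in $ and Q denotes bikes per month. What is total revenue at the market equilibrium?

Rewriting in direct form: Qs = 402.7 + 0.1P.
At equilibrium Qd = Qs, so 651.125 - 0.375P = 402.7 + 0.1P; collecting terms, 248.425 = 0.475P and P* = 523.
Then Q* = 651.125 - 0.375(523) = 455.
Total revenue = P* × Q* = 523 × 455 = 237965.

Total revenue = 237965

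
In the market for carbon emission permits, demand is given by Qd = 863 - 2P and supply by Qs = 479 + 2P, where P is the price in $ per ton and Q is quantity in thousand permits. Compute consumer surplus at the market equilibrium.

At equilibrium Qd = Qs, so 863 - 2P = 479 + 2P; collecting terms, 384 = 4P and P* = 96.
From the demand curve, Q* = 863 - 2(96) = 671.
Demand choke price (Qd = 0): P = 863/2 = 431.5. Consumer surplus = ½ × (431.5 - 96) × 671 = 112560.25.

Consumer surplus = 112560.25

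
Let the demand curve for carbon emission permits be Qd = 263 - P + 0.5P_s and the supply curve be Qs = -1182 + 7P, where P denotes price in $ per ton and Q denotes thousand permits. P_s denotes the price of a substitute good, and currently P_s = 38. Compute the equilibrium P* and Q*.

P* = 183, Q* = 99

With P_s = 38, demand is Qd = 282 - P.
The market clears where 282 - P = -1182 + 7P. Rearranging, 8P = 1464, hence P* = 183.
Substitute back: Q* = 282 - 183 = 99.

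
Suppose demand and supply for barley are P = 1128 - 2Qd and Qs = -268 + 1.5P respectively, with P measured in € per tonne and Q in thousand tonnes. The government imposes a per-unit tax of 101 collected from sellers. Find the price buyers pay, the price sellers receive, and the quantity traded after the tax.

P_b = 491.75, P_s = 390.75, Q = 318.125

Inverting to quantity form: Qd = 564 - 0.5P.
The tax drives a wedge P_b - P_s = 101. Substituting P_s = P_b - 101 into supply: Qs = -419.5 + 1.5P_b.
Equate demand and the shifted supply: 564 - 0.5P_b = -419.5 + 1.5P_b, giving 2P_b = 983.5, so P_b = 491.75.
Then P_s = 491.75 - 101 = 390.75 and Q = 564 - 0.5(491.75) = 318.125.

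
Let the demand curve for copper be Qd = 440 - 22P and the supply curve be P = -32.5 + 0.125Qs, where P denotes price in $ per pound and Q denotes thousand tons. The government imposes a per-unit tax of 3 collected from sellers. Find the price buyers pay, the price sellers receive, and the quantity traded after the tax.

Inverting to quantity form: Qs = 260 + 8P.
With a tax of 3 on sellers, they supply based on the net price P_s = P_b - 3, so Qs = 236 + 8P_b.
Market clearing requires 440 - 22P_b = 236 + 8P_b; hence 204 = 30P_b and P_b = 6.8.
Then P_s = 6.8 - 3 = 3.8 and Q = 440 - 22(6.8) = 290.4.

P_b = 6.8, P_s = 3.8, Q = 290.4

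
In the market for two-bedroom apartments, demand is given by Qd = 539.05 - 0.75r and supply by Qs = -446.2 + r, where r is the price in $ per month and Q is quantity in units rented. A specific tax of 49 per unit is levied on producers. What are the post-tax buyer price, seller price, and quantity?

Producers keep r_s = r_b - 49 per unit, so supply in terms of the buyer price is Qs = -495.2 + r_b.
Market clearing requires 539.05 - 0.75r_b = -495.2 + r_b; hence 1034.25 = 1.75r_b and r_b = 591.
So r_s = 542 and the quantity traded is Q = 539.05 - 0.75(591) = 95.8.

r_b = 591, r_s = 542, Q = 95.8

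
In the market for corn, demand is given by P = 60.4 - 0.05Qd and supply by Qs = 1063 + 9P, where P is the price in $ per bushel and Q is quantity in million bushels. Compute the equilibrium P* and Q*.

P* = 5, Q* = 1108

In direct form, Qd = 1208 - 20P.
Equating demand and supply, 1208 - 20P = 1063 + 9P gives 29P = 145, so P* = 5.
Then Q* = 1208 - 20(5) = 1108.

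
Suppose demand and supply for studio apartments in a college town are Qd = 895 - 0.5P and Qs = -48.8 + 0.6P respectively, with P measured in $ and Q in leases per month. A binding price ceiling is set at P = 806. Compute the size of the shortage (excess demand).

Evaluating both curves at the ceiling price 806 gives Qd = 492, Qs = 434.8.
Shortage = Qd - Qs = 492 - 434.8 = 57.2.

Shortage = 57.2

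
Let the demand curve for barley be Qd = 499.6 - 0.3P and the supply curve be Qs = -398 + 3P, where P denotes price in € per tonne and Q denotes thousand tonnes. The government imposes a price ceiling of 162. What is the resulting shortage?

Shortage = 363

With P fixed at 162, quantity demanded is 451 and quantity supplied is 88.
Shortage = Qd - Qs = 451 - 88 = 363.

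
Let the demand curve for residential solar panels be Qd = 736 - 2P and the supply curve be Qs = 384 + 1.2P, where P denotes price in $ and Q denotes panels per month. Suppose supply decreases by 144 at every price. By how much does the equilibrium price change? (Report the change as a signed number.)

ΔP = 45

The market clears where 736 - 2P = 384 + 1.2P. Rearranging, 3.2P = 352, hence P* = 110.
Plugging P* into demand: Q* = 736 - 2(110) = 516.
After the shift, supply is Qs = 240 + 1.2P.
New equilibrium: 496 = 3.2P, so P = 155 and Q = 426.
ΔP = 155 - 110 = 45.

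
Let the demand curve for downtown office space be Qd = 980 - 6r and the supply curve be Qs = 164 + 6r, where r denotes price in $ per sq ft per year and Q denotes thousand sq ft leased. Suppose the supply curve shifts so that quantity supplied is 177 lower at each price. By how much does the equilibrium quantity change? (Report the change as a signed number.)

At equilibrium Qd = Qs, so 980 - 6r = 164 + 6r; collecting terms, 816 = 12r and r* = 68.
Substitute back: Q* = 980 - 6(68) = 572.
After the shift, supply is Qs = -13 + 6r.
Re-solving, 12r = 993 gives r = 82.75 and Q = 483.5.
ΔQ = 483.5 - 572 = -88.5.

ΔQ = -88.5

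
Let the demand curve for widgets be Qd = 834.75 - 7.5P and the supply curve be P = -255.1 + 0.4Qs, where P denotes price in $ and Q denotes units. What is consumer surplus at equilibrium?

Rewriting in direct form: Qs = 637.75 + 2.5P.
The market clears where 834.75 - 7.5P = 637.75 + 2.5P. Rearranging, 10P = 197, hence P* = 19.7.
From the demand curve, Q* = 834.75 - 7.5(19.7) = 687.
Demand choke price (Qd = 0): P = 834.75/7.5 = 111.3. Consumer surplus = ½ × (111.3 - 19.7) × 687 = 31464.6.

Consumer surplus = 31464.6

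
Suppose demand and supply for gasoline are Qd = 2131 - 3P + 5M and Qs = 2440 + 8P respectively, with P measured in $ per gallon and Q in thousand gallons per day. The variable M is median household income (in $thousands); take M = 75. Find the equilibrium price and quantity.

With M = 75, demand is Qd = 2506 - 3P.
Equating demand and supply, 2506 - 3P = 2440 + 8P gives 11P = 66, so P* = 6.
Then Q* = 2506 - 3(6) = 2488.

P* = 6, Q* = 2488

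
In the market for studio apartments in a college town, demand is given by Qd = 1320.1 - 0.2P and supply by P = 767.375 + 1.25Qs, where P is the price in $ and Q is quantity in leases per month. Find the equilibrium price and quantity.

Solving each curve for Q: Qs = -613.9 + 0.8P.
The market clears where 1320.1 - 0.2P = -613.9 + 0.8P. Rearranging, P = 1934, hence P* = 1934.
Plugging P* into demand: Q* = 1320.1 - 0.2(1934) = 933.3.

P* = 1934, Q* = 933.3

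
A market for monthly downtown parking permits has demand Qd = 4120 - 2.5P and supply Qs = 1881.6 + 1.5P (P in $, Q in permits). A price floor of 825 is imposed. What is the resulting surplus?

Surplus = 1061.6

Evaluating both curves at the floor price 825 gives Qd = 2057.5, Qs = 3119.1.
Surplus = Qs - Qd = 3119.1 - 2057.5 = 1061.6.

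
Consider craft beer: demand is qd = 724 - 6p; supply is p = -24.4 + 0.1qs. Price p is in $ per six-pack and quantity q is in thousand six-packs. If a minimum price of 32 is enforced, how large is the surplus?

Surplus = 32

Rewriting in direct form: qs = 244 + 10p.
At p = 32: qd = 532 and qs = 564.
Surplus = qs - qd = 564 - 532 = 32.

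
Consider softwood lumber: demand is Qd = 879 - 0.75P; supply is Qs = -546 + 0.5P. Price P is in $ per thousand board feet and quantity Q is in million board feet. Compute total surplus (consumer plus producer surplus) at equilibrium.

The market clears where 879 - 0.75P = -546 + 0.5P. Rearranging, 1.25P = 1425, hence P* = 1140.
Then Q* = 879 - 0.75(1140) = 24.
Demand choke price = 1172; supply choke price = 1092. CS = ½(1172 - 1140)(24) = 384; PS = ½(1140 - 1092)(24) = 576. Total surplus = 960.

Total surplus = 960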